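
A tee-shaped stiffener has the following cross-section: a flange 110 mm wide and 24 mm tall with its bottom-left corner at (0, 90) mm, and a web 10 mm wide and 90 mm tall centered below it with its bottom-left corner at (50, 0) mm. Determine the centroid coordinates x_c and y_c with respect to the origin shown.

Part | A | x̄ᵢ | ȳᵢ | A·x̄ᵢ | A·ȳᵢ
web | 900.00 | 55.00 | 45.00 | 49500.00 | 40500.00
flange | 2640.00 | 55.00 | 102.00 | 145200.00 | 269280.00
Σ | 3540.00 |  |  | 194700.00 | 309780.00
x_c = 194700.00 / 3540.00 = 55.00 mm
y_c = 309780.00 / 3540.00 = 87.51 mm

x_c = 55.00 mm, y_c = 87.51 mm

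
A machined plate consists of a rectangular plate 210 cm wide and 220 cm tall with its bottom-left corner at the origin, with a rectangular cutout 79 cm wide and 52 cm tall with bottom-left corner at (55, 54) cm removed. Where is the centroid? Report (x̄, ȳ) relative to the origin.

plate: A = 210 × 220 = 46200.00, centroid at (105.00, 110.00).
hole: A = −(79 × 52) = -4108.00, centroid at (94.50, 80.00).
ΣA = 42092.00 cm²
ΣAx̄ = (46200.00)(105.00) + (-4108.00)(94.50) = 4462794.00 cm³
ΣAȳ = (46200.00)(110.00) + (-4108.00)(80.00) = 4753360.00 cm³
x̄ = 4462794.00 / 42092.00 = 106.02 cm
ȳ = 4753360.00 / 42092.00 = 112.93 cm

x̄ = 106.02 cm, ȳ = 112.93 cm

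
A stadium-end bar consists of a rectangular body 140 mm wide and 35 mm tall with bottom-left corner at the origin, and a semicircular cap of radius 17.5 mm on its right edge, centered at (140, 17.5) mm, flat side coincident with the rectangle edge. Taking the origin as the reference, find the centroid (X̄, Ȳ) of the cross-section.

X̄ = 76.92 mm, Ȳ = 17.50 mm

rectangular body: A = 140 × 35 = 4900.00, centroid at (70.00, 17.50).
semicircular end: A = ½π·17.5² = 481.06, centroid at (147.43, 17.50).
ΣA = 5381.06 mm², ΣAX̄ = 413920.81 mm³, ΣAȲ = 94168.49 mm³.
X̄ = 413920.81/5381.06 = 76.92 mm; Ȳ = 94168.49/5381.06 = 17.50 mm.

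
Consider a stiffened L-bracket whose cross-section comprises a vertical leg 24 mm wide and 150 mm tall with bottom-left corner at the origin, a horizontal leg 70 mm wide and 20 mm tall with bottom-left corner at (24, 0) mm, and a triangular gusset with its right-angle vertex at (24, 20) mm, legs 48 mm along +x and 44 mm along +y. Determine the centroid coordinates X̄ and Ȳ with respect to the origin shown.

X̄ = 27.75 mm, Ȳ = 52.94 mm

vertical leg: A = 24 × 150 = 3600.00, centroid at (12.00, 75.00).
horizontal leg: A = 70 × 20 = 1400.00, centroid at (59.00, 10.00).
gusset: A = ½·48·44 = 1056.00, centroid at (40.00, 34.67).
ΣA = 6056.00 mm², ΣAX̄ = 168040.00 mm³, ΣAȲ = 320608.00 mm³.
X̄ = 168040.00/6056.00 = 27.75 mm; Ȳ = 320608.00/6056.00 = 52.94 mm.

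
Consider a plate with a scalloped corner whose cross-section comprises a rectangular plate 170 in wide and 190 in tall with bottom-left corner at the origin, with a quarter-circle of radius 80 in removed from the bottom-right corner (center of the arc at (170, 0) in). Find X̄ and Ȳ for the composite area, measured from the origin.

plate: A = 170 × 190 = 32300.00, centroid at (85.00, 95.00).
removed quarter-circle: A = −¼π·80² = -5026.55, centroid at (136.05, 33.95).
ΣA = 27273.45 in²
ΣAX̄ = (32300.00)(85.00) + (-5026.55)(136.05) = 2061653.46 in³
ΣAȲ = (32300.00)(95.00) + (-5026.55)(33.95) = 2897833.33 in³
X̄ = 2061653.46 / 27273.45 = 75.59 in
Ȳ = 2897833.33 / 27273.45 = 106.25 in

X̄ = 75.59 in, Ȳ = 106.25 in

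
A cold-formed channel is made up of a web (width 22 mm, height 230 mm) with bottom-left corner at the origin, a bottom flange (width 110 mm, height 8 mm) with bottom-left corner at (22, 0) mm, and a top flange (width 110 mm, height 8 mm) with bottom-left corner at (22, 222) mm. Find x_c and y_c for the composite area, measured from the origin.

Part | A | x̄ᵢ | ȳᵢ | A·x̄ᵢ | A·ȳᵢ
web | 5060.00 | 11.00 | 115.00 | 55660.00 | 581900.00
bottom flange | 880.00 | 77.00 | 4.00 | 67760.00 | 3520.00
top flange | 880.00 | 77.00 | 226.00 | 67760.00 | 198880.00
Σ | 6820.00 |  |  | 191180.00 | 784300.00
x_c = 191180.00 / 6820.00 = 28.03 mm
y_c = 784300.00 / 6820.00 = 115.00 mm

x_c = 28.03 mm, y_c = 115.00 mm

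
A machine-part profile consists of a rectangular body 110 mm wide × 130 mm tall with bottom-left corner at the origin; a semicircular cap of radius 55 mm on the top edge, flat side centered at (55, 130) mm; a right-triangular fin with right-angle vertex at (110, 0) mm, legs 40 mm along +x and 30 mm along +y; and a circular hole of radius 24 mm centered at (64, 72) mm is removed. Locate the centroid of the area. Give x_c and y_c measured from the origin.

Part | A | x̄ᵢ | ȳᵢ | A·x̄ᵢ | A·ȳᵢ
rectangular body | 14300.00 | 55.00 | 65.00 | 786500.00 | 929500.00
semicircular top | 4751.66 | 55.00 | 153.34 | 261341.24 | 728632.32
triangular fin | 600.00 | 123.33 | 10.00 | 74000.00 | 6000.00
hole | -1809.56 | 64.00 | 72.00 | -115811.67 | -130288.13
Σ | 17842.10 |  |  | 1006029.57 | 1533844.19
x_c = 1006029.57 / 17842.10 = 56.39 mm
y_c = 1533844.19 / 17842.10 = 85.97 mm

x_c = 56.39 mm, y_c = 85.97 mm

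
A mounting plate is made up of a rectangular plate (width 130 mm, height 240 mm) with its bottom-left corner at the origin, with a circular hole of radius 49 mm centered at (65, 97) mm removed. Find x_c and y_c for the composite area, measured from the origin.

plate: A = 130 × 240 = 31200.00, centroid at (65.00, 120.00).
hole: A = −π·49² = -7542.96, centroid at (65.00, 97.00).
ΣA = 23657.04 mm², ΣAx_c = 1537707.34 mm³, ΣAy_c = 3012332.50 mm³.
x_c = 1537707.34/23657.04 = 65.00 mm; y_c = 3012332.50/23657.04 = 127.33 mm.

x_c = 65.00 mm, y_c = 127.33 mm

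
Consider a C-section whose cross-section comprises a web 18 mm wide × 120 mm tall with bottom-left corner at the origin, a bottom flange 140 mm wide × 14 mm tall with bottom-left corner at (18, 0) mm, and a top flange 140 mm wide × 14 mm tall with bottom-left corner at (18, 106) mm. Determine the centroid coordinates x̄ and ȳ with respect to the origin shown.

web: A = 18 × 120 = 2160.00, centroid at (9.00, 60.00).
bottom flange: A = 140 × 14 = 1960.00, centroid at (88.00, 7.00).
top flange: A = 140 × 14 = 1960.00, centroid at (88.00, 113.00).
ΣA = 6080.00 mm², ΣAx̄ = 364400.00 mm³, ΣAȳ = 364800.00 mm³.
x̄ = 364400.00/6080.00 = 59.93 mm; ȳ = 364800.00/6080.00 = 60.00 mm.

x̄ = 59.93 mm, ȳ = 60.00 mm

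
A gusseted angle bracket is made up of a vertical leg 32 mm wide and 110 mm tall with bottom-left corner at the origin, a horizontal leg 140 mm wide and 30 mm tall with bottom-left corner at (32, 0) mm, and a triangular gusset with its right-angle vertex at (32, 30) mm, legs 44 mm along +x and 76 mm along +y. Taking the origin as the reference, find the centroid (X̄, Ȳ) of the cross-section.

X̄ = 59.92 mm, Ȳ = 37.17 mm

Part | A | x̄ᵢ | ȳᵢ | A·x̄ᵢ | A·ȳᵢ
vertical leg | 3520.00 | 16.00 | 55.00 | 56320.00 | 193600.00
horizontal leg | 4200.00 | 102.00 | 15.00 | 428400.00 | 63000.00
gusset | 1672.00 | 46.67 | 55.33 | 78026.67 | 92517.33
Σ | 9392.00 |  |  | 562746.67 | 349117.33
X̄ = 562746.67 / 9392.00 = 59.92 mm
Ȳ = 349117.33 / 9392.00 = 37.17 mm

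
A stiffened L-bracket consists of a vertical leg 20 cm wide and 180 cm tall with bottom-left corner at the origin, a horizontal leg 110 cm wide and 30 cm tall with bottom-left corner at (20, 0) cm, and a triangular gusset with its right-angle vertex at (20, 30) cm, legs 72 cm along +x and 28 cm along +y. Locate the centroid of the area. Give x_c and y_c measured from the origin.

vertical leg: A = 20 × 180 = 3600.00, centroid at (10.00, 90.00).
horizontal leg: A = 110 × 30 = 3300.00, centroid at (75.00, 15.00).
gusset: A = ½·72·28 = 1008.00, centroid at (44.00, 39.33).
ΣA = 7908.00 cm², ΣAx_c = 327852.00 cm³, ΣAy_c = 413148.00 cm³.
x_c = 327852.00/7908.00 = 41.46 cm; y_c = 413148.00/7908.00 = 52.24 cm.

x_c = 41.46 cm, y_c = 52.24 cm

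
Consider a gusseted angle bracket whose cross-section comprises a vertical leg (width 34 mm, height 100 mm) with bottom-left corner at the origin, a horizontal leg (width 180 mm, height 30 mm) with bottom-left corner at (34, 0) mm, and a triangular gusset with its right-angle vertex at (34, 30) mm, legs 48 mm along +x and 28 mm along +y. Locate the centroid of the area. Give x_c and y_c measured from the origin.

vertical leg: A = 34 × 100 = 3400.00, centroid at (17.00, 50.00).
horizontal leg: A = 180 × 30 = 5400.00, centroid at (124.00, 15.00).
gusset: A = ½·48·28 = 672.00, centroid at (50.00, 39.33).
ΣA = 9472.00 mm², ΣAx_c = 761000.00 mm³, ΣAy_c = 277432.00 mm³.
x_c = 761000.00/9472.00 = 80.34 mm; y_c = 277432.00/9472.00 = 29.29 mm.

x_c = 80.34 mm, y_c = 29.29 mm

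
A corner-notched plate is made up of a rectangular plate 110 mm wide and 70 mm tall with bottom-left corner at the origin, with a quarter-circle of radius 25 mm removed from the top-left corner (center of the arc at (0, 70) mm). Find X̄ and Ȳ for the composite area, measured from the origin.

X̄ = 58.02 mm, Ȳ = 33.34 mm

plate: A = 110 × 70 = 7700.00, centroid at (55.00, 35.00).
removed quarter-circle: A = −¼π·25² = -490.87, centroid at (10.61, 59.39).
ΣA = 7209.13 mm², ΣAX̄ = 418291.67 mm³, ΣAȲ = 240347.16 mm³.
X̄ = 418291.67/7209.13 = 58.02 mm; Ȳ = 240347.16/7209.13 = 33.34 mm.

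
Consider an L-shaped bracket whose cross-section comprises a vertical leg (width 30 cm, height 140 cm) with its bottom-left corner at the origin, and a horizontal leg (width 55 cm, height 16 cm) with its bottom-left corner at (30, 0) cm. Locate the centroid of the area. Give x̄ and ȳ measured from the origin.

x̄ = 22.36 cm, ȳ = 59.26 cm

vertical leg: A = 30 × 140 = 4200.00, centroid at (15.00, 70.00).
horizontal leg: A = 55 × 16 = 880.00, centroid at (57.50, 8.00).
ΣA = 5080.00 cm², ΣAx̄ = 113600.00 cm³, ΣAȳ = 301040.00 cm³.
x̄ = 113600.00/5080.00 = 22.36 cm; ȳ = 301040.00/5080.00 = 59.26 cm.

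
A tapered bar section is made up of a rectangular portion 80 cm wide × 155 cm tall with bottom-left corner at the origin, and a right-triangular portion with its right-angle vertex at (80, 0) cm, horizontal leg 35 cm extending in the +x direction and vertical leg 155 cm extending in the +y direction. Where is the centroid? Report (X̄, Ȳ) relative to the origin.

Part | A | x̄ᵢ | ȳᵢ | A·x̄ᵢ | A·ȳᵢ
rectangular portion | 12400.00 | 40.00 | 77.50 | 496000.00 | 961000.00
triangular portion | 2712.50 | 91.67 | 51.67 | 248645.83 | 140145.83
Σ | 15112.50 |  |  | 744645.83 | 1101145.83
X̄ = 744645.83 / 15112.50 = 49.27 cm
Ȳ = 1101145.83 / 15112.50 = 72.86 cm

X̄ = 49.27 cm, Ȳ = 72.86 cm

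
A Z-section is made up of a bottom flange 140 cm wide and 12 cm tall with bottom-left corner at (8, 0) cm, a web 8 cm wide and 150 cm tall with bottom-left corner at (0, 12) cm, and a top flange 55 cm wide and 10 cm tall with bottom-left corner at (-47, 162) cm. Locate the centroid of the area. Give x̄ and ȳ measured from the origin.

x̄ = 36.48 cm, ȳ = 60.15 cm

bottom flange: A = 140 × 12 = 1680.00, centroid at (78.00, 6.00).
web: A = 8 × 150 = 1200.00, centroid at (4.00, 87.00).
top flange: A = 55 × 10 = 550.00, centroid at (-19.50, 167.00).
ΣA = 3430.00 cm²
ΣAx̄ = (1680.00)(78.00) + (1200.00)(4.00) + (550.00)(-19.50) = 125115.00 cm³
ΣAȳ = (1680.00)(6.00) + (1200.00)(87.00) + (550.00)(167.00) = 206330.00 cm³
x̄ = 125115.00 / 3430.00 = 36.48 cm
ȳ = 206330.00 / 3430.00 = 60.15 cm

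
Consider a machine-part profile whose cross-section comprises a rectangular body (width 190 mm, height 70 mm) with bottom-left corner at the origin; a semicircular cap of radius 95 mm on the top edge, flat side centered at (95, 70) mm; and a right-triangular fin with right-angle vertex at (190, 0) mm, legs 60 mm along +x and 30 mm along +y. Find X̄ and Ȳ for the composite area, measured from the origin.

Part | A | x̄ᵢ | ȳᵢ | A·x̄ᵢ | A·ȳᵢ
rectangular body | 13300.00 | 95.00 | 35.00 | 1263500.00 | 465500.00
semicircular top | 14176.44 | 95.00 | 110.32 | 1346761.50 | 1563933.91
triangular fin | 900.00 | 210.00 | 10.00 | 189000.00 | 9000.00
Σ | 28376.44 |  |  | 2799261.50 | 2038433.91
X̄ = 2799261.50 / 28376.44 = 98.65 mm
Ȳ = 2038433.91 / 28376.44 = 71.84 mm

X̄ = 98.65 mm, Ȳ = 71.84 mm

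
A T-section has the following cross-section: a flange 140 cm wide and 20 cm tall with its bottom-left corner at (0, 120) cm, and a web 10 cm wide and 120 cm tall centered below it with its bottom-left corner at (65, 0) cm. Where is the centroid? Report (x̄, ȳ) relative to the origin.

x̄ = 70.00 cm, ȳ = 109.00 cm

Part | A | x̄ᵢ | ȳᵢ | A·x̄ᵢ | A·ȳᵢ
web | 1200.00 | 70.00 | 60.00 | 84000.00 | 72000.00
flange | 2800.00 | 70.00 | 130.00 | 196000.00 | 364000.00
Σ | 4000.00 |  |  | 280000.00 | 436000.00
x̄ = 280000.00 / 4000.00 = 70.00 cm
ȳ = 436000.00 / 4000.00 = 109.00 cm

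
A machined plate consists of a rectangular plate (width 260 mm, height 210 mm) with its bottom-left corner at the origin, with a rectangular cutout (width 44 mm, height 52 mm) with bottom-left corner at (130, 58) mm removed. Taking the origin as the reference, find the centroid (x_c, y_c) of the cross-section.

plate: A = 260 × 210 = 54600.00, centroid at (130.00, 105.00).
hole: A = −(44 × 52) = -2288.00, centroid at (152.00, 84.00).
ΣA = 52312.00 mm²
ΣAx_c = (54600.00)(130.00) + (-2288.00)(152.00) = 6750224.00 mm³
ΣAy_c = (54600.00)(105.00) + (-2288.00)(84.00) = 5540808.00 mm³
x_c = 6750224.00 / 52312.00 = 129.04 mm
y_c = 5540808.00 / 52312.00 = 105.92 mm

x_c = 129.04 mm, y_c = 105.92 mm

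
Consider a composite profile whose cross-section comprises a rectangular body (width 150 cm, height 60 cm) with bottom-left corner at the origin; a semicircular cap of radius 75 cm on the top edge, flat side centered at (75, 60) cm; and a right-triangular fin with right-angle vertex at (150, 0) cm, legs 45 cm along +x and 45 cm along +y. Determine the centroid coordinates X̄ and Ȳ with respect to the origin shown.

rectangular body: A = 150 × 60 = 9000.00, centroid at (75.00, 30.00).
semicircular top: A = ½π·75² = 8835.73, centroid at (75.00, 91.83).
triangular fin: A = ½·45·45 = 1012.50, centroid at (165.00, 15.00).
ΣA = 18848.23 cm²
ΣAX̄ = (9000.00)(75.00) + (8835.73)(75.00) + (1012.50)(165.00) = 1504742.20 cm³
ΣAȲ = (9000.00)(30.00) + (8835.73)(91.83) + (1012.50)(15.00) = 1096581.26 cm³
X̄ = 1504742.20 / 18848.23 = 79.83 cm
Ȳ = 1096581.26 / 18848.23 = 58.18 cm

X̄ = 79.83 cm, Ȳ = 58.18 cm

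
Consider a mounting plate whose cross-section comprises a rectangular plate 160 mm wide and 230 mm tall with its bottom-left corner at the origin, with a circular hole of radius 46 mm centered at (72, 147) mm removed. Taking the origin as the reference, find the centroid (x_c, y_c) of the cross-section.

plate: A = 160 × 230 = 36800.00, centroid at (80.00, 115.00).
hole: A = −π·46² = -6647.61, centroid at (72.00, 147.00).
ΣA = 30152.39 mm²
ΣAx_c = (36800.00)(80.00) + (-6647.61)(72.00) = 2465372.08 mm³
ΣAy_c = (36800.00)(115.00) + (-6647.61)(147.00) = 3254801.32 mm³
x_c = 2465372.08 / 30152.39 = 81.76 mm
y_c = 3254801.32 / 30152.39 = 107.95 mm

x_c = 81.76 mm, y_c = 107.95 mm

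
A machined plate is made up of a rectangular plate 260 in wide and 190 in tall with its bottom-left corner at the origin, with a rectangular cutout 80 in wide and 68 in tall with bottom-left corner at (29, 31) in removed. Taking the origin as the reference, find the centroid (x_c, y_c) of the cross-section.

Part | A | x̄ᵢ | ȳᵢ | A·x̄ᵢ | A·ȳᵢ
plate | 49400.00 | 130.00 | 95.00 | 6422000.00 | 4693000.00
hole | -5440.00 | 69.00 | 65.00 | -375360.00 | -353600.00
Σ | 43960.00 |  |  | 6046640.00 | 4339400.00
x_c = 6046640.00 / 43960.00 = 137.55 in
y_c = 4339400.00 / 43960.00 = 98.71 in

x_c = 137.55 in, y_c = 98.71 in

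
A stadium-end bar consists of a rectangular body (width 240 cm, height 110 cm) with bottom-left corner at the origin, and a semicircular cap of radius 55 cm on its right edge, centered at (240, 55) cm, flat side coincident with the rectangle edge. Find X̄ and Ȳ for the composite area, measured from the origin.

Part | A | x̄ᵢ | ȳᵢ | A·x̄ᵢ | A·ȳᵢ
rectangular body | 26400.00 | 120.00 | 55.00 | 3168000.00 | 1452000.00
semicircular end | 4751.66 | 263.34 | 55.00 | 1251314.80 | 261341.24
Σ | 31151.66 |  |  | 4419314.80 | 1713341.24
X̄ = 4419314.80 / 31151.66 = 141.86 cm
Ȳ = 1713341.24 / 31151.66 = 55.00 cm

X̄ = 141.86 cm, Ȳ = 55.00 cm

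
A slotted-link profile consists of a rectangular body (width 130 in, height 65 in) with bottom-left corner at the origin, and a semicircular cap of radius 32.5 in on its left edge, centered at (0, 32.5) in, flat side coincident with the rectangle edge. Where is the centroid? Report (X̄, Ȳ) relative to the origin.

rectangular body: A = 130 × 65 = 8450.00, centroid at (65.00, 32.50).
semicircular end: A = ½π·32.5² = 1659.15, centroid at (-13.79, 32.50).
ΣA = 10109.15 in²
ΣAX̄ = (8450.00)(65.00) + (1659.15)(-13.79) = 526364.58 in³
ΣAȲ = (8450.00)(32.50) + (1659.15)(32.50) = 328547.49 in³
X̄ = 526364.58 / 10109.15 = 52.07 in
Ȳ = 328547.49 / 10109.15 = 32.50 in

X̄ = 52.07 in, Ȳ = 32.50 in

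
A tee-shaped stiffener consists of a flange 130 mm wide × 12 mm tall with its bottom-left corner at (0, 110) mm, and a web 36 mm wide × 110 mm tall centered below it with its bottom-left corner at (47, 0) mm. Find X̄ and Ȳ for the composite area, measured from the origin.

X̄ = 65.00 mm, Ȳ = 72.24 mm

web: A = 36 × 110 = 3960.00, centroid at (65.00, 55.00).
flange: A = 130 × 12 = 1560.00, centroid at (65.00, 116.00).
ΣA = 5520.00 mm²
ΣAX̄ = (3960.00)(65.00) + (1560.00)(65.00) = 358800.00 mm³
ΣAȲ = (3960.00)(55.00) + (1560.00)(116.00) = 398760.00 mm³
X̄ = 358800.00 / 5520.00 = 65.00 mm
Ȳ = 398760.00 / 5520.00 = 72.24 mm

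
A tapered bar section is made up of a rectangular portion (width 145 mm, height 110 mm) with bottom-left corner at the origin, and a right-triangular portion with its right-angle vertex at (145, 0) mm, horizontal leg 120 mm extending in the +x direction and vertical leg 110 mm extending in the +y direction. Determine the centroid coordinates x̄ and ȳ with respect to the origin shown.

x̄ = 105.43 mm, ȳ = 49.63 mm

rectangular portion: A = 145 × 110 = 15950.00, centroid at (72.50, 55.00).
triangular portion: A = ½·120·110 = 6600.00, centroid at (185.00, 36.67).
ΣA = 22550.00 mm²
ΣAx̄ = (15950.00)(72.50) + (6600.00)(185.00) = 2377375.00 mm³
ΣAȳ = (15950.00)(55.00) + (6600.00)(36.67) = 1119250.00 mm³
x̄ = 2377375.00 / 22550.00 = 105.43 mm
ȳ = 1119250.00 / 22550.00 = 49.63 mm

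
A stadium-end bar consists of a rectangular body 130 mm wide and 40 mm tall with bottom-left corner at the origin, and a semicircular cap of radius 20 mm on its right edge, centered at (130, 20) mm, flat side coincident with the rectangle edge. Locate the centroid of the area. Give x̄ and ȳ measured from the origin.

x̄ = 72.92 mm, ȳ = 20.00 mm

rectangular body: A = 130 × 40 = 5200.00, centroid at (65.00, 20.00).
semicircular end: A = ½π·20² = 628.32, centroid at (138.49, 20.00).
ΣA = 5828.32 mm², ΣAx̄ = 425014.74 mm³, ΣAȳ = 116566.37 mm³.
x̄ = 425014.74/5828.32 = 72.92 mm; ȳ = 116566.37/5828.32 = 20.00 mm.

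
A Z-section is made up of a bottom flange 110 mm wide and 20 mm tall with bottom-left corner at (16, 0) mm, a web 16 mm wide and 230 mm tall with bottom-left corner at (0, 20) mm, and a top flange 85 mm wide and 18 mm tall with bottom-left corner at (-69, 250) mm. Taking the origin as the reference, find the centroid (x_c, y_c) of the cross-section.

bottom flange: A = 110 × 20 = 2200.00, centroid at (71.00, 10.00).
web: A = 16 × 230 = 3680.00, centroid at (8.00, 135.00).
top flange: A = 85 × 18 = 1530.00, centroid at (-26.50, 259.00).
ΣA = 7410.00 mm²
ΣAx_c = (2200.00)(71.00) + (3680.00)(8.00) + (1530.00)(-26.50) = 145095.00 mm³
ΣAy_c = (2200.00)(10.00) + (3680.00)(135.00) + (1530.00)(259.00) = 915070.00 mm³
x_c = 145095.00 / 7410.00 = 19.58 mm
y_c = 915070.00 / 7410.00 = 123.49 mm

x_c = 19.58 mm, y_c = 123.49 mm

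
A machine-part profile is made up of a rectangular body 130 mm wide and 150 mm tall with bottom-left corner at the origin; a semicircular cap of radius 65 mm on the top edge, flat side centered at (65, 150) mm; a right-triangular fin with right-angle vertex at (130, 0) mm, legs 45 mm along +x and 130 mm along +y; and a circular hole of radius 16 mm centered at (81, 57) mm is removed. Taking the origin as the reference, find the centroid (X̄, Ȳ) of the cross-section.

X̄ = 72.83 mm, Ȳ = 96.33 mm

Part | A | x̄ᵢ | ȳᵢ | A·x̄ᵢ | A·ȳᵢ
rectangular body | 19500.00 | 65.00 | 75.00 | 1267500.00 | 1462500.00
semicircular top | 6636.61 | 65.00 | 177.59 | 431379.94 | 1178575.51
triangular fin | 2925.00 | 145.00 | 43.33 | 424125.00 | 126750.00
hole | -804.25 | 81.00 | 57.00 | -65144.07 | -45842.12
Σ | 28257.37 |  |  | 2057860.88 | 2721983.39
X̄ = 2057860.88 / 28257.37 = 72.83 mm
Ȳ = 2721983.39 / 28257.37 = 96.33 mm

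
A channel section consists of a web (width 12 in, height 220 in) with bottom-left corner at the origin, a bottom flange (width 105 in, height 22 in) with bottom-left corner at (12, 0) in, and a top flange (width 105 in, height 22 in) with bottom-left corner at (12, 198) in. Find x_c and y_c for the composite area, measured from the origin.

Part | A | x̄ᵢ | ȳᵢ | A·x̄ᵢ | A·ȳᵢ
web | 2640.00 | 6.00 | 110.00 | 15840.00 | 290400.00
bottom flange | 2310.00 | 64.50 | 11.00 | 148995.00 | 25410.00
top flange | 2310.00 | 64.50 | 209.00 | 148995.00 | 482790.00
Σ | 7260.00 |  |  | 313830.00 | 798600.00
x_c = 313830.00 / 7260.00 = 43.23 in
y_c = 798600.00 / 7260.00 = 110.00 in

x_c = 43.23 in, y_c = 110.00 in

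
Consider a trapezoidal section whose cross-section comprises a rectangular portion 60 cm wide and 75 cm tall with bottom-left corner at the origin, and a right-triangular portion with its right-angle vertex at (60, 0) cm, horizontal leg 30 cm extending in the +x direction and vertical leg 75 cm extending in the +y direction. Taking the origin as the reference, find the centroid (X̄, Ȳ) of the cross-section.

X̄ = 38.00 cm, Ȳ = 35.00 cm

rectangular portion: A = 60 × 75 = 4500.00, centroid at (30.00, 37.50).
triangular portion: A = ½·30·75 = 1125.00, centroid at (70.00, 25.00).
ΣA = 5625.00 cm², ΣAX̄ = 213750.00 cm³, ΣAȲ = 196875.00 cm³.
X̄ = 213750.00/5625.00 = 38.00 cm; Ȳ = 196875.00/5625.00 = 35.00 cm.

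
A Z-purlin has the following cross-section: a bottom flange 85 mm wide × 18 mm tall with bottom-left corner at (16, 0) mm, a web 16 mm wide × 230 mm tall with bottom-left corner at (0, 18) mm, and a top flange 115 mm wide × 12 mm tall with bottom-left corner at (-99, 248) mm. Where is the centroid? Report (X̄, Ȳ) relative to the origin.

bottom flange: A = 85 × 18 = 1530.00, centroid at (58.50, 9.00).
web: A = 16 × 230 = 3680.00, centroid at (8.00, 133.00).
top flange: A = 115 × 12 = 1380.00, centroid at (-41.50, 254.00).
ΣA = 6590.00 mm²
ΣAX̄ = (1530.00)(58.50) + (3680.00)(8.00) + (1380.00)(-41.50) = 61675.00 mm³
ΣAȲ = (1530.00)(9.00) + (3680.00)(133.00) + (1380.00)(254.00) = 853730.00 mm³
X̄ = 61675.00 / 6590.00 = 9.36 mm
Ȳ = 853730.00 / 6590.00 = 129.55 mm

X̄ = 9.36 mm, Ȳ = 129.55 mm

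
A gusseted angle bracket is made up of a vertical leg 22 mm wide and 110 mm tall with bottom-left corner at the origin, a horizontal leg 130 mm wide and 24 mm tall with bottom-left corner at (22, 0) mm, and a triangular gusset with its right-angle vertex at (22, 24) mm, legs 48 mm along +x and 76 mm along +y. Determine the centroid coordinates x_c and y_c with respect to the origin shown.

x_c = 49.89 mm, y_c = 35.38 mm

vertical leg: A = 22 × 110 = 2420.00, centroid at (11.00, 55.00).
horizontal leg: A = 130 × 24 = 3120.00, centroid at (87.00, 12.00).
gusset: A = ½·48·76 = 1824.00, centroid at (38.00, 49.33).
ΣA = 7364.00 mm², ΣAx_c = 367372.00 mm³, ΣAy_c = 260524.00 mm³.
x_c = 367372.00/7364.00 = 49.89 mm; y_c = 260524.00/7364.00 = 35.38 mm.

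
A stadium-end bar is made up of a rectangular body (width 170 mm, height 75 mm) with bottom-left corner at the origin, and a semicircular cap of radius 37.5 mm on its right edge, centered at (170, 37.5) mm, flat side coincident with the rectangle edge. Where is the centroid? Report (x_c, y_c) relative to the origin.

x_c = 99.90 mm, y_c = 37.50 mm

rectangular body: A = 170 × 75 = 12750.00, centroid at (85.00, 37.50).
semicircular end: A = ½π·37.5² = 2208.93, centroid at (185.92, 37.50).
ΣA = 14958.93 mm², ΣAx_c = 1494424.75 mm³, ΣAy_c = 560959.96 mm³.
x_c = 1494424.75/14958.93 = 99.90 mm; y_c = 560959.96/14958.93 = 37.50 mm.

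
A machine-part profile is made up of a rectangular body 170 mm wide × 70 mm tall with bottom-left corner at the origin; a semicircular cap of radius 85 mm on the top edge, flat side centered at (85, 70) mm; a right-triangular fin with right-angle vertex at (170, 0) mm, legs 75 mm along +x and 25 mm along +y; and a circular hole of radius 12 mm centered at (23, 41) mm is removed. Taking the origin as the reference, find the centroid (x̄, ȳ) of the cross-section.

rectangular body: A = 170 × 70 = 11900.00, centroid at (85.00, 35.00).
semicircular top: A = ½π·85² = 11349.00, centroid at (85.00, 106.08).
triangular fin: A = ½·75·25 = 937.50, centroid at (195.00, 8.33).
hole: A = −π·12² = -452.39, centroid at (23.00, 41.00).
ΣA = 23734.11 mm², ΣAx̄ = 2148572.84 mm³, ΣAȳ = 1609611.45 mm³.
x̄ = 2148572.84/23734.11 = 90.53 mm; ȳ = 1609611.45/23734.11 = 67.82 mm.

x̄ = 90.53 mm, ȳ = 67.82 mm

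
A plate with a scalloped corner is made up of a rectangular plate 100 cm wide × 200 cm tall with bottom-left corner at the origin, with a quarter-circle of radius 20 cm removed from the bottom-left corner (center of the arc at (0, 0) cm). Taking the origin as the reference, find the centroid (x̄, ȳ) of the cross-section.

x̄ = 50.66 cm, ȳ = 101.46 cm

plate: A = 100 × 200 = 20000.00, centroid at (50.00, 100.00).
removed quarter-circle: A = −¼π·20² = -314.16, centroid at (8.49, 8.49).
ΣA = 19685.84 cm², ΣAx̄ = 997333.33 cm³, ΣAȳ = 1997333.33 cm³.
x̄ = 997333.33/19685.84 = 50.66 cm; ȳ = 1997333.33/19685.84 = 101.46 cm.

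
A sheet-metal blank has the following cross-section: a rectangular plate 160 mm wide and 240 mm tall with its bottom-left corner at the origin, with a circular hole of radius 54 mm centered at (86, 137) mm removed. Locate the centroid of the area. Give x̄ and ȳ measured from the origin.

plate: A = 160 × 240 = 38400.00, centroid at (80.00, 120.00).
hole: A = −π·54² = -9160.88, centroid at (86.00, 137.00).
ΣA = 29239.12 mm², ΣAx̄ = 2284163.96 mm³, ΣAȳ = 3352958.87 mm³.
x̄ = 2284163.96/29239.12 = 78.12 mm; ȳ = 3352958.87/29239.12 = 114.67 mm.

x̄ = 78.12 mm, ȳ = 114.67 mm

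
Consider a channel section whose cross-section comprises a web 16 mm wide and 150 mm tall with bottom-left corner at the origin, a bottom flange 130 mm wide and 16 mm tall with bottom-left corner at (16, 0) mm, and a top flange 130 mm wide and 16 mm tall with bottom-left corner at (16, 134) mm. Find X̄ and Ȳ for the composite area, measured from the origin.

Part | A | x̄ᵢ | ȳᵢ | A·x̄ᵢ | A·ȳᵢ
web | 2400.00 | 8.00 | 75.00 | 19200.00 | 180000.00
bottom flange | 2080.00 | 81.00 | 8.00 | 168480.00 | 16640.00
top flange | 2080.00 | 81.00 | 142.00 | 168480.00 | 295360.00
Σ | 6560.00 |  |  | 356160.00 | 492000.00
X̄ = 356160.00 / 6560.00 = 54.29 mm
Ȳ = 492000.00 / 6560.00 = 75.00 mm

X̄ = 54.29 mm, Ȳ = 75.00 mm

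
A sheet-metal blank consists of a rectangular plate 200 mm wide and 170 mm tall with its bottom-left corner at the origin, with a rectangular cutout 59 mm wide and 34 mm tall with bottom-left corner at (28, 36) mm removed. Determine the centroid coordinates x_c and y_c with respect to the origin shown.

x_c = 102.66 mm, y_c = 87.01 mm

plate: A = 200 × 170 = 34000.00, centroid at (100.00, 85.00).
hole: A = −(59 × 34) = -2006.00, centroid at (57.50, 53.00).
ΣA = 31994.00 mm²
ΣAx_c = (34000.00)(100.00) + (-2006.00)(57.50) = 3284655.00 mm³
ΣAy_c = (34000.00)(85.00) + (-2006.00)(53.00) = 2783682.00 mm³
x_c = 3284655.00 / 31994.00 = 102.66 mm
y_c = 2783682.00 / 31994.00 = 87.01 mm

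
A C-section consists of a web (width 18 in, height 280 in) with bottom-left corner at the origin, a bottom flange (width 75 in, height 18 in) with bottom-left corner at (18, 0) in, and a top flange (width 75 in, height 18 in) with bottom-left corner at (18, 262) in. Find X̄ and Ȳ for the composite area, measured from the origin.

web: A = 18 × 280 = 5040.00, centroid at (9.00, 140.00).
bottom flange: A = 75 × 18 = 1350.00, centroid at (55.50, 9.00).
top flange: A = 75 × 18 = 1350.00, centroid at (55.50, 271.00).
ΣA = 7740.00 in², ΣAX̄ = 195210.00 in³, ΣAȲ = 1083600.00 in³.
X̄ = 195210.00/7740.00 = 25.22 in; Ȳ = 1083600.00/7740.00 = 140.00 in.

X̄ = 25.22 in, Ȳ = 140.00 in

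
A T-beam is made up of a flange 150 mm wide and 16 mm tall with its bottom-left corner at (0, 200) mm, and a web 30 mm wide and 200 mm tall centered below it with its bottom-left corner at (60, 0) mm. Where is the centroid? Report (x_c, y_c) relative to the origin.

x_c = 75.00 mm, y_c = 130.86 mm

web: A = 30 × 200 = 6000.00, centroid at (75.00, 100.00).
flange: A = 150 × 16 = 2400.00, centroid at (75.00, 208.00).
ΣA = 8400.00 mm²
ΣAx_c = (6000.00)(75.00) + (2400.00)(75.00) = 630000.00 mm³
ΣAy_c = (6000.00)(100.00) + (2400.00)(208.00) = 1099200.00 mm³
x_c = 630000.00 / 8400.00 = 75.00 mm
y_c = 1099200.00 / 8400.00 = 130.86 mm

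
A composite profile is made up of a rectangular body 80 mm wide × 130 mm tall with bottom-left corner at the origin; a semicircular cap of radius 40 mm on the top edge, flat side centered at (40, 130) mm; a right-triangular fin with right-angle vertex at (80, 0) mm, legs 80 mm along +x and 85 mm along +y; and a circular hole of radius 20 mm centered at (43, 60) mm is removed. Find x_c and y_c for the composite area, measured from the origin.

x_c = 54.80 mm, y_c = 70.82 mm

rectangular body: A = 80 × 130 = 10400.00, centroid at (40.00, 65.00).
semicircular top: A = ½π·40² = 2513.27, centroid at (40.00, 146.98).
triangular fin: A = ½·80·85 = 3400.00, centroid at (106.67, 28.33).
hole: A = −π·20² = -1256.64, centroid at (43.00, 60.00).
ΣA = 15056.64 mm²
ΣAx_c = (10400.00)(40.00) + (2513.27)(40.00) + (3400.00)(106.67) + (-1256.64)(43.00) = 825162.24 mm³
ΣAy_c = (10400.00)(65.00) + (2513.27)(146.98) + (3400.00)(28.33) + (-1256.64)(60.00) = 1066327.41 mm³
x_c = 825162.24 / 15056.64 = 54.80 mm
y_c = 1066327.41 / 15056.64 = 70.82 mm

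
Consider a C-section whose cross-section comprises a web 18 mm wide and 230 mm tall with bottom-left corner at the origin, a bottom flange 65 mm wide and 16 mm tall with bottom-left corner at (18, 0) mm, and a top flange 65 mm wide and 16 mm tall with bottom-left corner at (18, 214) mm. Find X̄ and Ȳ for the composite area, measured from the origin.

Part | A | x̄ᵢ | ȳᵢ | A·x̄ᵢ | A·ȳᵢ
web | 4140.00 | 9.00 | 115.00 | 37260.00 | 476100.00
bottom flange | 1040.00 | 50.50 | 8.00 | 52520.00 | 8320.00
top flange | 1040.00 | 50.50 | 222.00 | 52520.00 | 230880.00
Σ | 6220.00 |  |  | 142300.00 | 715300.00
X̄ = 142300.00 / 6220.00 = 22.88 mm
Ȳ = 715300.00 / 6220.00 = 115.00 mm

X̄ = 22.88 mm, Ȳ = 115.00 mm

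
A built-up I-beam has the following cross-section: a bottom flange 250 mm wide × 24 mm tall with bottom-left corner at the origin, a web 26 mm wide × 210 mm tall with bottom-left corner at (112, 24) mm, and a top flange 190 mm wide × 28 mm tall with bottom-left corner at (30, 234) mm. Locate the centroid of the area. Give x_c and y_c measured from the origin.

x_c = 125.00 mm, y_c = 124.89 mm

bottom flange: A = 250 × 24 = 6000.00, centroid at (125.00, 12.00).
web: A = 26 × 210 = 5460.00, centroid at (125.00, 129.00).
top flange: A = 190 × 28 = 5320.00, centroid at (125.00, 248.00).
ΣA = 16780.00 mm²
ΣAx_c = (6000.00)(125.00) + (5460.00)(125.00) + (5320.00)(125.00) = 2097500.00 mm³
ΣAy_c = (6000.00)(12.00) + (5460.00)(129.00) + (5320.00)(248.00) = 2095700.00 mm³
x_c = 2097500.00 / 16780.00 = 125.00 mm
y_c = 2095700.00 / 16780.00 = 124.89 mm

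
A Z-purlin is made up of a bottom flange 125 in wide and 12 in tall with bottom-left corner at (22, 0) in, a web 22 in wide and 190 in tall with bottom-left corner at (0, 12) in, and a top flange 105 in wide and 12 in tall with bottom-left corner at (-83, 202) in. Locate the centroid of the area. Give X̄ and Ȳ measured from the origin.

Part | A | x̄ᵢ | ȳᵢ | A·x̄ᵢ | A·ȳᵢ
bottom flange | 1500.00 | 84.50 | 6.00 | 126750.00 | 9000.00
web | 4180.00 | 11.00 | 107.00 | 45980.00 | 447260.00
top flange | 1260.00 | -30.50 | 208.00 | -38430.00 | 262080.00
Σ | 6940.00 |  |  | 134300.00 | 718340.00
X̄ = 134300.00 / 6940.00 = 19.35 in
Ȳ = 718340.00 / 6940.00 = 103.51 in

X̄ = 19.35 in, Ȳ = 103.51 in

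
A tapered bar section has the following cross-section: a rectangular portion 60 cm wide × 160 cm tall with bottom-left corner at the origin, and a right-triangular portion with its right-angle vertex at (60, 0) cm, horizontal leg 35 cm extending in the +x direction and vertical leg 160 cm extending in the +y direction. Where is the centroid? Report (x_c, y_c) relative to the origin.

x_c = 39.41 cm, y_c = 73.98 cm

Part | A | x̄ᵢ | ȳᵢ | A·x̄ᵢ | A·ȳᵢ
rectangular portion | 9600.00 | 30.00 | 80.00 | 288000.00 | 768000.00
triangular portion | 2800.00 | 71.67 | 53.33 | 200666.67 | 149333.33
Σ | 12400.00 |  |  | 488666.67 | 917333.33
x_c = 488666.67 / 12400.00 = 39.41 cm
y_c = 917333.33 / 12400.00 = 73.98 cm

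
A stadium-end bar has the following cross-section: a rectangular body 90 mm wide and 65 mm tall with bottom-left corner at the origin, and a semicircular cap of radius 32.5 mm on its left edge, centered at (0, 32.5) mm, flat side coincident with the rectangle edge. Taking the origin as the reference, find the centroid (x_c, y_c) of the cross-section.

Part | A | x̄ᵢ | ȳᵢ | A·x̄ᵢ | A·ȳᵢ
rectangular body | 5850.00 | 45.00 | 32.50 | 263250.00 | 190125.00
semicircular end | 1659.15 | -13.79 | 32.50 | -22885.42 | 53922.49
Σ | 7509.15 |  |  | 240364.58 | 244047.49
x_c = 240364.58 / 7509.15 = 32.01 mm
y_c = 244047.49 / 7509.15 = 32.50 mm

x_c = 32.01 mm, y_c = 32.50 mm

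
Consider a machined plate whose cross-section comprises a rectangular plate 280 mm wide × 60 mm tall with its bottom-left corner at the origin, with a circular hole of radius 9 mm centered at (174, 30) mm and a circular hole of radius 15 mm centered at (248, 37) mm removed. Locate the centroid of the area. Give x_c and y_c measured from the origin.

plate: A = 280 × 60 = 16800.00, centroid at (140.00, 30.00).
hole 1: A = −π·9² = -254.47, centroid at (174.00, 30.00).
hole 2: A = −π·15² = -706.86, centroid at (248.00, 37.00).
ΣA = 15838.67 mm², ΣAx_c = 2132421.52 mm³, ΣAy_c = 470212.17 mm³.
x_c = 2132421.52/15838.67 = 134.63 mm; y_c = 470212.17/15838.67 = 29.69 mm.

x_c = 134.63 mm, y_c = 29.69 mm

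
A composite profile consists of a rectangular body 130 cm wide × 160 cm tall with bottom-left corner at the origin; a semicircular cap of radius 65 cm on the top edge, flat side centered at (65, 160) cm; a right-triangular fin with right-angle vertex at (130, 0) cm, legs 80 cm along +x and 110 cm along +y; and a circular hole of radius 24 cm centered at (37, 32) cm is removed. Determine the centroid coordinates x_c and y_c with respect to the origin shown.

rectangular body: A = 130 × 160 = 20800.00, centroid at (65.00, 80.00).
semicircular top: A = ½π·65² = 6636.61, centroid at (65.00, 187.59).
triangular fin: A = ½·80·110 = 4400.00, centroid at (156.67, 36.67).
hole: A = −π·24² = -1809.56, centroid at (37.00, 32.00).
ΣA = 30027.06 cm², ΣAx_c = 2405759.65 cm³, ΣAy_c = 3012369.15 cm³.
x_c = 2405759.65/30027.06 = 80.12 cm; y_c = 3012369.15/30027.06 = 100.32 cm.

x_c = 80.12 cm, y_c = 100.32 cm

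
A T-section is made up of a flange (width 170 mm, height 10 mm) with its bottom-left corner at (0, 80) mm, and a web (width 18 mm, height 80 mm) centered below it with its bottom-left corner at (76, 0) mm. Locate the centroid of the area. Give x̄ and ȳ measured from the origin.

web: A = 18 × 80 = 1440.00, centroid at (85.00, 40.00).
flange: A = 170 × 10 = 1700.00, centroid at (85.00, 85.00).
ΣA = 3140.00 mm², ΣAx̄ = 266900.00 mm³, ΣAȳ = 202100.00 mm³.
x̄ = 266900.00/3140.00 = 85.00 mm; ȳ = 202100.00/3140.00 = 64.36 mm.

x̄ = 85.00 mm, ȳ = 64.36 mm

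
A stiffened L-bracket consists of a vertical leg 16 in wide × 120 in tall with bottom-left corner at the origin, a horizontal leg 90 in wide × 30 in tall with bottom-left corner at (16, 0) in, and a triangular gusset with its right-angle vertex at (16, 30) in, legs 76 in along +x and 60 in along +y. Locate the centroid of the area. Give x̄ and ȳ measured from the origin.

vertical leg: A = 16 × 120 = 1920.00, centroid at (8.00, 60.00).
horizontal leg: A = 90 × 30 = 2700.00, centroid at (61.00, 15.00).
gusset: A = ½·76·60 = 2280.00, centroid at (41.33, 50.00).
ΣA = 6900.00 in², ΣAx̄ = 274300.00 in³, ΣAȳ = 269700.00 in³.
x̄ = 274300.00/6900.00 = 39.75 in; ȳ = 269700.00/6900.00 = 39.09 in.

x̄ = 39.75 in, ȳ = 39.09 in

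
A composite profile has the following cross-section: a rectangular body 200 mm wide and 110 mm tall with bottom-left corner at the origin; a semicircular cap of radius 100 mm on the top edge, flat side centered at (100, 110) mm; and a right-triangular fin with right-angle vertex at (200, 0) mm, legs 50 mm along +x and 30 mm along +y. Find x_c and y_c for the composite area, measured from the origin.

x_c = 102.28 mm, y_c = 93.92 mm

rectangular body: A = 200 × 110 = 22000.00, centroid at (100.00, 55.00).
semicircular top: A = ½π·100² = 15707.96, centroid at (100.00, 152.44).
triangular fin: A = ½·50·30 = 750.00, centroid at (216.67, 10.00).
ΣA = 38457.96 mm²
ΣAx_c = (22000.00)(100.00) + (15707.96)(100.00) + (750.00)(216.67) = 3933296.33 mm³
ΣAy_c = (22000.00)(55.00) + (15707.96)(152.44) + (750.00)(10.00) = 3612042.63 mm³
x_c = 3933296.33 / 38457.96 = 102.28 mm
y_c = 3612042.63 / 38457.96 = 93.92 mm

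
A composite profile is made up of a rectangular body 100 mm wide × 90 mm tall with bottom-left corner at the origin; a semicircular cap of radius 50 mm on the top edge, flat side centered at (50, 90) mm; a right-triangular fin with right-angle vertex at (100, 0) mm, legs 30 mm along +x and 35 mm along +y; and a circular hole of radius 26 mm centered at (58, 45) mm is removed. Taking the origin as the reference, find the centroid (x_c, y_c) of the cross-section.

Part | A | x̄ᵢ | ȳᵢ | A·x̄ᵢ | A·ȳᵢ
rectangular body | 9000.00 | 50.00 | 45.00 | 450000.00 | 405000.00
semicircular top | 3926.99 | 50.00 | 111.22 | 196349.54 | 436762.51
triangular fin | 525.00 | 110.00 | 11.67 | 57750.00 | 6125.00
hole | -2123.72 | 58.00 | 45.00 | -123175.56 | -95567.25
Σ | 11328.27 |  |  | 580923.98 | 752320.26
x_c = 580923.98 / 11328.27 = 51.28 mm
y_c = 752320.26 / 11328.27 = 66.41 mm

x_c = 51.28 mm, y_c = 66.41 mm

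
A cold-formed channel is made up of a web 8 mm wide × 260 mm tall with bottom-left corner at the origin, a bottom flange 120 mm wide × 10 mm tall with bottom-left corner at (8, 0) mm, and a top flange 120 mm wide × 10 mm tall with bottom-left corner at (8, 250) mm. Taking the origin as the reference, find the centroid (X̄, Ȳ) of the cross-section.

X̄ = 38.29 mm, Ȳ = 130.00 mm

web: A = 8 × 260 = 2080.00, centroid at (4.00, 130.00).
bottom flange: A = 120 × 10 = 1200.00, centroid at (68.00, 5.00).
top flange: A = 120 × 10 = 1200.00, centroid at (68.00, 255.00).
ΣA = 4480.00 mm², ΣAX̄ = 171520.00 mm³, ΣAȲ = 582400.00 mm³.
X̄ = 171520.00/4480.00 = 38.29 mm; Ȳ = 582400.00/4480.00 = 130.00 mm.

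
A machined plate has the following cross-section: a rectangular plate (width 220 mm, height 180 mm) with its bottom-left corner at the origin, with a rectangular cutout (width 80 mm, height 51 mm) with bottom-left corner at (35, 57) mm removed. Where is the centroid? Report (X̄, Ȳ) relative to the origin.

X̄ = 114.02 mm, Ȳ = 90.86 mm

plate: A = 220 × 180 = 39600.00, centroid at (110.00, 90.00).
hole: A = −(80 × 51) = -4080.00, centroid at (75.00, 82.50).
ΣA = 35520.00 mm²
ΣAX̄ = (39600.00)(110.00) + (-4080.00)(75.00) = 4050000.00 mm³
ΣAȲ = (39600.00)(90.00) + (-4080.00)(82.50) = 3227400.00 mm³
X̄ = 4050000.00 / 35520.00 = 114.02 mm
Ȳ = 3227400.00 / 35520.00 = 90.86 mm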